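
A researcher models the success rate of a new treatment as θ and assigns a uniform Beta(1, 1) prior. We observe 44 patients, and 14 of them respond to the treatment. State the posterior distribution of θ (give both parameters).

Observing 14 successes and 30 failures updates Beta(1, 1) by adding the success and failure counts to the two shape parameters: α = 1+14 = 15, β = 1+30 = 31.

Posterior: Beta(15, 31)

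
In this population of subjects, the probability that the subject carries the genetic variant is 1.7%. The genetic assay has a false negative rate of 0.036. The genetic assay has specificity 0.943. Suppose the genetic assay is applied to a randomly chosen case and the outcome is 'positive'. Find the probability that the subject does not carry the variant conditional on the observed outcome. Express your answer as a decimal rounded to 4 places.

P(¬H | E) ≈ 0.7737

Let H be the event that the subject carries the genetic variant. P(H) = 0.017, so P(¬H) = 0.983. With E the 'positive' result, P(E|H) = 0.964 and P(E|¬H) = 0.057.
P(E) = 0.964·0.017 + 0.057·0.983 = 0.016388 + 0.056031 = 0.072419.
By Bayes' theorem, P(H|E) = 0.016388 / 0.072419 = 0.2263. Hence P(¬H|E) = 1 − 0.2263 = 0.7737.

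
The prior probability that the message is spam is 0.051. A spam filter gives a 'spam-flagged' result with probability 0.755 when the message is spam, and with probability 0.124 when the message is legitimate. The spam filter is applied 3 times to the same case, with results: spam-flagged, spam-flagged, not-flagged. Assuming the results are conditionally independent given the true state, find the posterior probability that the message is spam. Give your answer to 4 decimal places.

Posterior P(H) ≈ 0.3578

Let H be the event that the message is spam; start with P(H) = 0.051. P('spam-flagged'|H) = 0.755, P('spam-flagged'|¬H) = 0.124.
Update on result 1 ('spam-flagged'): P(H) ← 0.755·0.0510 / (0.755·0.0510 + 0.124·0.9490) = 0.038505/0.15618 = 0.2465.
Update on result 2 ('spam-flagged'): P(H) ← 0.755·0.2465 / (0.755·0.2465 + 0.124·0.7535) = 0.18614/0.27957 = 0.6658.
Update on result 3 ('not-flagged'): P(H) ← 0.245·0.6658 / (0.245·0.6658 + 0.876·0.3342) = 0.16312/0.45587 = 0.3578.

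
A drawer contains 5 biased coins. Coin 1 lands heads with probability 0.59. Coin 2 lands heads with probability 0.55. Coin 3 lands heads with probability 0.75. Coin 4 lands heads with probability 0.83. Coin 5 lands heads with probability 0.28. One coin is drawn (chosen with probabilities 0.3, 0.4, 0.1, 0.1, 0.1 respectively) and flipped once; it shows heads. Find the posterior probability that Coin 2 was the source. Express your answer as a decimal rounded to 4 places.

Tabulate prior·likelihood by source: [1] prior 0.3, lik 0.59, product 0.1770; [2] prior 0.4, lik 0.55, product 0.2200; [3] prior 0.1, lik 0.75, product 0.07500; [4] prior 0.1, lik 0.83, product 0.08300; [5] prior 0.1, lik 0.28, product 0.02800.
Normalizing constant = 0.58300; the posterior for Coin 2 is its product over the sum, 0.2200/0.58300 = 0.3774.

Posterior probability ≈ 0.3774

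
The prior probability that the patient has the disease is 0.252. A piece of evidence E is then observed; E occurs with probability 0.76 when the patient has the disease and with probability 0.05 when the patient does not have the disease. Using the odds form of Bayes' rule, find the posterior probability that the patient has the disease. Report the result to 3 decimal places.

Posterior probability ≈ 0.837

Prior odds = 0.252/(1−0.252) = 0.33690.
Likelihood ratio for E = 0.76/0.05 = 15.200.
Posterior odds = prior odds × LR = 5.1209.
Posterior probability = odds/(1+odds) = 5.1209/6.1209 = 0.837.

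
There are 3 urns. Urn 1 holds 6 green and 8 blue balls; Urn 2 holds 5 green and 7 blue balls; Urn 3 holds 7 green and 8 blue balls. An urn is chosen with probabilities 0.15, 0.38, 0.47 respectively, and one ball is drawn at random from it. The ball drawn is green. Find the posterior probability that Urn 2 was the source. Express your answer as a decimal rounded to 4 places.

Posterior probability ≈ 0.3583

P(green|Urn 1) = 0.4286; P(green|Urn 2) = 0.4167; P(green|Urn 3) = 0.4667.
Prior × likelihood for each source: 0.15·0.4286=0.06429, 0.38·0.4167=0.1583, 0.47·0.4667=0.2193. Summing gives P(green) = 0.44195.
P(Urn 2 | green) = 0.1583 / 0.44195 = 0.3583.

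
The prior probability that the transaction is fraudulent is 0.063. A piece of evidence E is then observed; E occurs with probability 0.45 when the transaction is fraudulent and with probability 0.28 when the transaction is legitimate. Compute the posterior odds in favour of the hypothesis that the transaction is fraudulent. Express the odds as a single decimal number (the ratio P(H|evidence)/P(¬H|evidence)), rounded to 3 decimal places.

Posterior odds ≈ 0.108

Prior odds = 0.063/(1−0.063) = 0.067236. In log-odds, ln(0.067236) = -2.6995.
Add log likelihood ratio: ln(1.6071) = 0.47446.
Posterior log-odds = -2.2251, so posterior odds = exp(-2.2251) = 0.10806.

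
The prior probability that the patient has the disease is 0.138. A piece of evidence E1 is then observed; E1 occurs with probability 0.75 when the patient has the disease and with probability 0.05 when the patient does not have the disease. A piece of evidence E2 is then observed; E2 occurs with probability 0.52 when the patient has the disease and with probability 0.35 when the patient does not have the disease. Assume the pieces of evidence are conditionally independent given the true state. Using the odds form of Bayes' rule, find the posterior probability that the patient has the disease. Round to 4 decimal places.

Prior odds = 0.138/(1−0.138) = 0.16009. In log-odds, ln(0.16009) = -1.8320.
Add log likelihood ratios: ln(15.000) + ln(1.4857) = 3.1039.
Posterior log-odds = 1.2719, so posterior odds = exp(1.2719) = 3.5678. Converting, P(H|E) = 3.5678/4.5678 = 0.7811.

Posterior probability ≈ 0.7811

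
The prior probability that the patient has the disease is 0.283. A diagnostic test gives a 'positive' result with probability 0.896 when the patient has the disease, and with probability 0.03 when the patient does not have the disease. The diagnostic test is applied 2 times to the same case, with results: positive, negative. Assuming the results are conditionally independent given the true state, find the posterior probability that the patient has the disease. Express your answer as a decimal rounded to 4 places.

Let H be the event that the patient has the disease; start with P(H) = 0.283. P('positive'|H) = 0.896, P('positive'|¬H) = 0.03.
Update on result 1 ('positive'): P(H) ← 0.896·0.2830 / (0.896·0.2830 + 0.03·0.7170) = 0.25357/0.27508 = 0.9218.
Update on result 2 ('negative'): P(H) ← 0.104·0.9218 / (0.104·0.9218 + 0.97·0.0782) = 0.095868/0.17172 = 0.5583.

Posterior P(H) ≈ 0.5583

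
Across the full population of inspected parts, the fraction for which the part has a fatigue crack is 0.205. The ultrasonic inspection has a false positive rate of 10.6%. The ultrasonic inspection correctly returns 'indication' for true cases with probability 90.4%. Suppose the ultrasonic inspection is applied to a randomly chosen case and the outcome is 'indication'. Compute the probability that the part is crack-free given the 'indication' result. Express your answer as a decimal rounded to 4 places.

P(¬H | E) ≈ 0.3126

Let H be the event that the part has a fatigue crack. P(H) = 0.205, so P(¬H) = 0.795. With E the 'indication' result, P(E|H) = 0.904 and P(E|¬H) = 0.106.
P(E) = 0.904·0.205 + 0.106·0.795 = 0.18532 + 0.084270 = 0.26959.
By Bayes' theorem, P(H|E) = 0.18532 / 0.26959 = 0.6874. Hence P(¬H|E) = 1 − 0.6874 = 0.3126.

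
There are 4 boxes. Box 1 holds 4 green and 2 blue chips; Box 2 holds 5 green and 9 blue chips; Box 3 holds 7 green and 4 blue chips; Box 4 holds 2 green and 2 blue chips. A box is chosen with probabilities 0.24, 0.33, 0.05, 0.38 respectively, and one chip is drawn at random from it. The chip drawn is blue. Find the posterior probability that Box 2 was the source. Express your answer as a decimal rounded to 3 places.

Posterior probability ≈ 0.424

Tabulate prior·likelihood by source: [1] prior 0.24, lik 0.3333, product 0.08000; [2] prior 0.33, lik 0.6429, product 0.2121; [3] prior 0.05, lik 0.3636, product 0.01818; [4] prior 0.38, lik 0.5, product 0.1900.
Normalizing constant = 0.50032; the posterior for Box 2 is its product over the sum, 0.2121/0.50032 = 0.424.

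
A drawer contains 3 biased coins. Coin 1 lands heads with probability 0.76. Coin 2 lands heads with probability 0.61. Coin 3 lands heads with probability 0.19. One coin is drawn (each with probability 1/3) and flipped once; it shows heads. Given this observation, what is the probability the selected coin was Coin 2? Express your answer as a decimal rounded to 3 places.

Posterior probability ≈ 0.391

Tabulate prior·likelihood by source: [1] prior 0.333333, lik 0.76, product 0.2533; [2] prior 0.333333, lik 0.61, product 0.2033; [3] prior 0.333333, lik 0.19, product 0.06333.
Normalizing constant = 0.52000; the posterior for Coin 2 is its product over the sum, 0.2033/0.52000 = 0.391.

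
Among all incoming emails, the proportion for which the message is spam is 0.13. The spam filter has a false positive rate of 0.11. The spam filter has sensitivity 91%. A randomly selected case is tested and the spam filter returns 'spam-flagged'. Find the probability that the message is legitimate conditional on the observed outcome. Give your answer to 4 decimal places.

Let H be the event that the message is spam. P(H) = 0.13, so P(¬H) = 0.87. With E the 'spam-flagged' result, P(E|H) = 0.91 and P(E|¬H) = 0.11.
P(E) = 0.91·0.13 + 0.11·0.87 = 0.11830 + 0.095700 = 0.21400.
By Bayes' theorem, P(H|E) = 0.11830 / 0.21400 = 0.5528. Hence P(¬H|E) = 1 − 0.5528 = 0.4472.

P(¬H | E) ≈ 0.4472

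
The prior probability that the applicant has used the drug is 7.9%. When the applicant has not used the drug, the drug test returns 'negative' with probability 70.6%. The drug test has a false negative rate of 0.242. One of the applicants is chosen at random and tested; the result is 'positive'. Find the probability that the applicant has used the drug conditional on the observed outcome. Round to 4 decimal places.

Let H be the event that the applicant has used the drug. P(H) = 0.079, so P(¬H) = 0.921. With E the 'positive' result, P(E|H) = 0.758 and P(E|¬H) = 0.294.
P(E) = 0.758·0.079 + 0.294·0.921 = 0.059882 + 0.27077 = 0.33066.
By Bayes' theorem, P(H|E) = 0.059882 / 0.33066 = 0.1811.

P(H | E) ≈ 0.1811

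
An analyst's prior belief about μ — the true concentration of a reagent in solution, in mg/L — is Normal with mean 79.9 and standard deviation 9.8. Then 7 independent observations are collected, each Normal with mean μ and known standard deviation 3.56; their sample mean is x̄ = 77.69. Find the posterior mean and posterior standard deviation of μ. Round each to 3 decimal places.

With known σ, the Normal prior is conjugate. Weight on the data is w = (n/σ²)/(n/σ² + 1/τ₀²) = 0.552329/(0.552329+0.0104123) = 0.98150.
Posterior mean = w·x̄ + (1−w)·μ₀ = 0.98150·77.69 + 0.018503·79.9 = 77.731. Posterior variance = 1/(0.552329+0.0104123) = 1.77701, so SD = 1.333.

Posterior mean ≈ 77.731; posterior SD ≈ 1.333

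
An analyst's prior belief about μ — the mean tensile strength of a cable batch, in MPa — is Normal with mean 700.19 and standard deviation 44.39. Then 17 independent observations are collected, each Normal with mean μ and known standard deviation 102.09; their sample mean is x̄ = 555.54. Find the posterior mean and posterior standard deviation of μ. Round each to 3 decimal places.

Posterior mean ≈ 589.866; posterior SD ≈ 21.624

With known σ, the Normal prior is conjugate. Weight on the data is w = (n/σ²)/(n/σ² + 1/τ₀²) = 0.00163111/(0.00163111+0.00050749) = 0.76270.
Posterior mean = w·x̄ + (1−w)·μ₀ = 0.76270·555.54 + 0.23730·700.19 = 589.866. Posterior variance = 1/(0.00163111+0.00050749) = 467.596, so SD = 21.624.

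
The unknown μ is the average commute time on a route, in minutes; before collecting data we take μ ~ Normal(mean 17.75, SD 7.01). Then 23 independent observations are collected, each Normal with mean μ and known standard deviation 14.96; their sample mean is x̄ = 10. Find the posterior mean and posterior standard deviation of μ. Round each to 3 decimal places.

Posterior mean ≈ 11.281; posterior SD ≈ 2.850

With known σ, the Normal prior is conjugate. Weight on the data is w = (n/σ²)/(n/σ² + 1/τ₀²) = 0.102770/(0.102770+0.0203500) = 0.83471.
Posterior mean = w·x̄ + (1−w)·μ₀ = 0.83471·10 + 0.16529·17.75 = 11.281. Posterior variance = 1/(0.102770+0.0203500) = 8.12219, so SD = 2.850.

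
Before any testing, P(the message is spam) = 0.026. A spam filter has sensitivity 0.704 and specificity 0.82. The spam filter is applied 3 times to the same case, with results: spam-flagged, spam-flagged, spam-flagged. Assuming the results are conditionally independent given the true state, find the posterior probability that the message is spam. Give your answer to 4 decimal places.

Posterior P(H) ≈ 0.6149

Let H be the event that the message is spam; start with P(H) = 0.026. P('spam-flagged'|H) = 0.704, P('spam-flagged'|¬H) = 0.18.
Update on result 1 ('spam-flagged'): P(H) ← 0.704·0.0260 / (0.704·0.0260 + 0.18·0.9740) = 0.018304/0.19362 = 0.0945.
Update on result 2 ('spam-flagged'): P(H) ← 0.704·0.0945 / (0.704·0.0945 + 0.18·0.9055) = 0.066552/0.22954 = 0.2899.
Update on result 3 ('spam-flagged'): P(H) ← 0.704·0.2899 / (0.704·0.2899 + 0.18·0.7101) = 0.20412/0.33193 = 0.6149.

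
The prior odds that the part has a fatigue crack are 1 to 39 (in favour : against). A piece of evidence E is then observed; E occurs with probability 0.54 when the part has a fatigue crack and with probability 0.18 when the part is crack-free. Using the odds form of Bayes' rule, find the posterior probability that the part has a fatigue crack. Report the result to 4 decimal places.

Posterior probability ≈ 0.0714

Prior odds = 1/39 = 0.025641.
Likelihood ratio for E = 0.54/0.18 = 3.0000.
Posterior odds = prior odds × LR = 0.076923.
Posterior probability = odds/(1+odds) = 0.076923/1.0769 = 0.0714.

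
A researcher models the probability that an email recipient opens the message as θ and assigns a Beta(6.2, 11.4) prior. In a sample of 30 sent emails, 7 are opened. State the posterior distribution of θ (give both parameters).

Posterior: Beta(13.2, 34.4)

Observing 7 successes and 23 failures updates Beta(6.2, 11.4) by adding the success and failure counts to the two shape parameters: α = 6.2+7 = 13.2, β = 11.4+23 = 34.4.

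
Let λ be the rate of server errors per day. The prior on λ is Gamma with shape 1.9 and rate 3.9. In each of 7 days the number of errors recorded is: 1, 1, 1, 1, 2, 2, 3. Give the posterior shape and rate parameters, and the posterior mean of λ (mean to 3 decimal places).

The Poisson likelihood adds the total count to the shape and the number of exposure periods to the rate. Here ∑xᵢ = 11 and n = 7, so shape 1.9→12.9 and rate 3.9→10.9.
E[λ | data] = 12.9/10.9 = 1.183.

Posterior: Gamma(shape=12.9, rate=10.9); mean ≈ 1.183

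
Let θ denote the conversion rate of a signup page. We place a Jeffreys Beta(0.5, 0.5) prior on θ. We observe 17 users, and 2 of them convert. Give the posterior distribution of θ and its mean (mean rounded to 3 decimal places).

The binomial likelihood is conjugate to the Beta prior: with 2 successes and 15 failures, the posterior is Beta(0.5+2, 0.5+15) = Beta(2.5, 15.5).
E[θ | data] = 2.5/(2.5+15.5) = 0.139.

Posterior: Beta(2.5, 15.5); mean ≈ 0.139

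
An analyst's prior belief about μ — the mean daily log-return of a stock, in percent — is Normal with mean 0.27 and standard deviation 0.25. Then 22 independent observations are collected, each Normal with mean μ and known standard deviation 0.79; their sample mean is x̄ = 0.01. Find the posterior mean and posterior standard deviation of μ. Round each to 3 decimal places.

With known σ, the Normal prior is conjugate. Weight on the data is w = (n/σ²)/(n/σ² + 1/τ₀²) = 35.2508/(35.2508+16.0000) = 0.68781.
Posterior mean = w·x̄ + (1−w)·μ₀ = 0.68781·0.01 + 0.31219·0.27 = 0.091. Posterior variance = 1/(35.2508+16.0000) = 0.0195119, so SD = 0.140.

Posterior mean ≈ 0.091; posterior SD ≈ 0.140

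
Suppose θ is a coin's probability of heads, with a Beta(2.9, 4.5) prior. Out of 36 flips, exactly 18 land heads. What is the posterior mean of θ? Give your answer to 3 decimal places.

Posterior mean ≈ 0.482

Observing 18 successes and 18 failures updates Beta(2.9, 4.5) by adding the success and failure counts to the two shape parameters: α = 2.9+18 = 20.9, β = 4.5+18 = 22.5.
Posterior mean = α/(α+β) = 20.9/43.4 = 0.482.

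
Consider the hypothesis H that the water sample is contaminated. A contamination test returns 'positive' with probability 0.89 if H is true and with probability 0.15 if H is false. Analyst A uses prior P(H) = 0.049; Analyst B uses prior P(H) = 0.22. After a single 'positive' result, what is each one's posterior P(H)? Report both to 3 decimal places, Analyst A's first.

The likelihood ratio for a 'positive' result is 0.89/0.15 = 5.9333.
Analyst A: prior odds 0.049/0.951 = 0.051525; posterior odds 0.30571; posterior probability 0.234.
Analyst B: prior odds 0.22/0.78 = 0.28205; posterior odds 1.6735; posterior probability 0.626.

Analyst A: 0.234; Analyst B: 0.626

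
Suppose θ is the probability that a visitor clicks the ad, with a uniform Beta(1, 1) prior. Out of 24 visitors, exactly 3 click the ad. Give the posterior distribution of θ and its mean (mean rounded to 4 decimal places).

The binomial likelihood is conjugate to the Beta prior: with 3 successes and 21 failures, the posterior is Beta(1+3, 1+21) = Beta(4, 22).
E[θ | data] = 4/(4+22) = 0.1538.

Posterior: Beta(4, 22); mean ≈ 0.1538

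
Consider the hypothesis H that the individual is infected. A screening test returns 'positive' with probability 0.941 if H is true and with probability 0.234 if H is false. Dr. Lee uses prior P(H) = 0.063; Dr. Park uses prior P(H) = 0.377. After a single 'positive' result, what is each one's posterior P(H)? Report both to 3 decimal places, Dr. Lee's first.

Dr. Lee: 0.213; Dr. Park: 0.709

P('+'|H) = 0.941, P('+'|¬H) = 0.234.
Dr. Lee: numerator 0.941·0.063 = 0.059283; evidence = 0.059283+0.234·0.937 = 0.27854; posterior = 0.213.
Dr. Park: numerator 0.941·0.377 = 0.35476; evidence = 0.35476+0.234·0.623 = 0.50054; posterior = 0.709.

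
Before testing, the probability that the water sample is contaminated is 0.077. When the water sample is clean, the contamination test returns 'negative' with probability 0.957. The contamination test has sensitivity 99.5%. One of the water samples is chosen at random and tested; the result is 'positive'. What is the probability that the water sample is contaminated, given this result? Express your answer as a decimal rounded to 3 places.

P(H | E) ≈ 0.659

Let H be the event that the water sample is contaminated. P(H) = 0.077, so P(¬H) = 0.923. With E the 'positive' result, P(E|H) = 0.995 and P(E|¬H) = 0.043.
P(E) = 0.995·0.077 + 0.043·0.923 = 0.076615 + 0.039689 = 0.11630.
By Bayes' theorem, P(H|E) = 0.076615 / 0.11630 = 0.659.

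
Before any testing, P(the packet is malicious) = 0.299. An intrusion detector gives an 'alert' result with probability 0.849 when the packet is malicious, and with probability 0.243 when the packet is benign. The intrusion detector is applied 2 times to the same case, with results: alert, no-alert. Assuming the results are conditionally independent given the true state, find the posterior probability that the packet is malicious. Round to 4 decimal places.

With H the event that the packet is malicious, the joint likelihood of the observed sequence is P(data|H) = 0.849·0.151 = 0.12820 and P(data|¬H) = 0.243·0.757 = 0.18395.
Bayes: P(H|data) = 0.299·0.12820 / (0.299·0.12820 + 0.701·0.18395) = 0.038332/0.16728 = 0.2291.

Posterior P(H) ≈ 0.2291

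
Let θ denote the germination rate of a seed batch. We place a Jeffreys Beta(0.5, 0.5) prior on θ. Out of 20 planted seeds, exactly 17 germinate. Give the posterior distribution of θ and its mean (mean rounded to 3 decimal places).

Posterior: Beta(17.5, 3.5); mean ≈ 0.833

Observing 17 successes and 3 failures updates Beta(0.5, 0.5) by adding the success and failure counts to the two shape parameters: α = 0.5+17 = 17.5, β = 0.5+3 = 3.5.
Posterior mean = α/(α+β) = 17.5/21 = 0.833.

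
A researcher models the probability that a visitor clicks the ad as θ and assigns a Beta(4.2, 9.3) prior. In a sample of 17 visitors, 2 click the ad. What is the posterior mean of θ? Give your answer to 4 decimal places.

The binomial likelihood is conjugate to the Beta prior: with 2 successes and 15 failures, the posterior is Beta(4.2+2, 9.3+15) = Beta(6.2, 24.3).
E[θ | data] = 6.2/(6.2+24.3) = 0.2033.

Posterior mean ≈ 0.2033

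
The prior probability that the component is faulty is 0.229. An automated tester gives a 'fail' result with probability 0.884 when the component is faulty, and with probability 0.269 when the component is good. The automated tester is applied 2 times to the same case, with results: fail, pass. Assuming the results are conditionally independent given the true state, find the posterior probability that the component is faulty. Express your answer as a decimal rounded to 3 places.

Posterior P(H) ≈ 0.134

Let H be the event that the component is faulty; start with P(H) = 0.229. P('fail'|H) = 0.884, P('fail'|¬H) = 0.269.
Update on result 1 ('fail'): P(H) ← 0.884·0.2290 / (0.884·0.2290 + 0.269·0.7710) = 0.20244/0.40984 = 0.4939.
Update on result 2 ('pass'): P(H) ← 0.116·0.4939 / (0.116·0.4939 + 0.731·0.5061) = 0.057298/0.42722 = 0.1341.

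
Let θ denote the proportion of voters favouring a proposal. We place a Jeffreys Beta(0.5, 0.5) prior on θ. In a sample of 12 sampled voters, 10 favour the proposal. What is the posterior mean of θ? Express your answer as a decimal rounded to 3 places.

Posterior mean ≈ 0.808

Observing 10 successes and 2 failures updates Beta(0.5, 0.5) by adding the success and failure counts to the two shape parameters: α = 0.5+10 = 10.5, β = 0.5+2 = 2.5.
E[θ | data] = 10.5/(10.5+2.5) = 0.808.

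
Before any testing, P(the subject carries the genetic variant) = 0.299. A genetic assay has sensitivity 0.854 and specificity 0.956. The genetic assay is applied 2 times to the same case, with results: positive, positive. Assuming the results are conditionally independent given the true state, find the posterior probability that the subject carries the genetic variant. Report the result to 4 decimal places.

With H the event that the subject carries the genetic variant, the joint likelihood of the observed sequence is P(data|H) = 0.854·0.854 = 0.72932 and P(data|¬H) = 0.044·0.044 = 0.0019360.
Bayes: P(H|data) = 0.299·0.72932 / (0.299·0.72932 + 0.701·0.0019360) = 0.21807/0.21942 = 0.9938.

Posterior P(H) ≈ 0.9938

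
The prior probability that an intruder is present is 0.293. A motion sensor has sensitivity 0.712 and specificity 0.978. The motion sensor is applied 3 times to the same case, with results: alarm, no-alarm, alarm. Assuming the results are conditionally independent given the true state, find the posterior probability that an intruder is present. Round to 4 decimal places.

Posterior P(H) ≈ 0.9922

Let H be the event that an intruder is present; start with P(H) = 0.293. P('alarm'|H) = 0.712, P('alarm'|¬H) = 0.022.
Update on result 1 ('alarm'): P(H) ← 0.712·0.2930 / (0.712·0.2930 + 0.022·0.7070) = 0.20862/0.22417 = 0.9306.
Update on result 2 ('no-alarm'): P(H) ← 0.288·0.9306 / (0.288·0.9306 + 0.978·0.0694) = 0.26802/0.33588 = 0.7980.
Update on result 3 ('alarm'): P(H) ← 0.712·0.7980 / (0.712·0.7980 + 0.022·0.2020) = 0.56815/0.57260 = 0.9922.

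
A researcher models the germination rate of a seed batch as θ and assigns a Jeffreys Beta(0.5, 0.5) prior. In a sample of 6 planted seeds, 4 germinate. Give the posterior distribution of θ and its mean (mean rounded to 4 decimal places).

The binomial likelihood is conjugate to the Beta prior: with 4 successes and 2 failures, the posterior is Beta(0.5+4, 0.5+2) = Beta(4.5, 2.5).
Posterior mean = α/(α+β) = 4.5/7 = 0.6429.

Posterior: Beta(4.5, 2.5); mean ≈ 0.6429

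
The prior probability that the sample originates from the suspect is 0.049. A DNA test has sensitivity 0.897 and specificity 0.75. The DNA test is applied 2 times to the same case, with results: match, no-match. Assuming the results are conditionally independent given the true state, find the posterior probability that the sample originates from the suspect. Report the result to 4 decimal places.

Let H be the event that the sample originates from the suspect; start with P(H) = 0.049. P('match'|H) = 0.897, P('match'|¬H) = 0.25.
Update on result 1 ('match'): P(H) ← 0.897·0.0490 / (0.897·0.0490 + 0.25·0.9510) = 0.043953/0.28170 = 0.1560.
Update on result 2 ('no-match'): P(H) ← 0.103·0.1560 / (0.103·0.1560 + 0.75·0.8440) = 0.016071/0.64905 = 0.0248.

Posterior P(H) ≈ 0.0248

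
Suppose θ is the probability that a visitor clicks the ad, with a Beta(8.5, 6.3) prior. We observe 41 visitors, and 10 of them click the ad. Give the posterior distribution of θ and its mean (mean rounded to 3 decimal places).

The binomial likelihood is conjugate to the Beta prior: with 10 successes and 31 failures, the posterior is Beta(8.5+10, 6.3+31) = Beta(18.5, 37.3).
Posterior mean = α/(α+β) = 18.5/55.8 = 0.332.

Posterior: Beta(18.5, 37.3); mean ≈ 0.332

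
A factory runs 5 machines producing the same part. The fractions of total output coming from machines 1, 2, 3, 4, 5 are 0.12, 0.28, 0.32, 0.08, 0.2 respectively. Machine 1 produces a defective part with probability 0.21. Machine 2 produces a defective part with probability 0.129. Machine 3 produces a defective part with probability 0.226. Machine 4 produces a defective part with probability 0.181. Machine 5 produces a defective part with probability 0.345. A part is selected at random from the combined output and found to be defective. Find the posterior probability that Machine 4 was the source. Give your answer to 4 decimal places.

Tabulate prior·likelihood by source: [1] prior 0.12, lik 0.21, product 0.02520; [2] prior 0.28, lik 0.129, product 0.03612; [3] prior 0.32, lik 0.226, product 0.07232; [4] prior 0.08, lik 0.181, product 0.01448; [5] prior 0.2, lik 0.345, product 0.06900.
Normalizing constant = 0.21712; the posterior for Machine 4 is its product over the sum, 0.01448/0.21712 = 0.0667.

Posterior probability ≈ 0.0667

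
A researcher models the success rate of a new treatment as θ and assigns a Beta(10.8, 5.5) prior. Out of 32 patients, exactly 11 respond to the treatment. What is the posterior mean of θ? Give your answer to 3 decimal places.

Posterior mean ≈ 0.451

The binomial likelihood is conjugate to the Beta prior: with 11 successes and 21 failures, the posterior is Beta(10.8+11, 5.5+21) = Beta(21.8, 26.5).
Posterior mean = α/(α+β) = 21.8/48.3 = 0.451.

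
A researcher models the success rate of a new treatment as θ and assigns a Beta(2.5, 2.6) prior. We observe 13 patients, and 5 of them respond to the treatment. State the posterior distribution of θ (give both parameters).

Posterior: Beta(7.5, 10.6)

Observing 5 successes and 8 failures updates Beta(2.5, 2.6) by adding the success and failure counts to the two shape parameters: α = 2.5+5 = 7.5, β = 2.6+8 = 10.6.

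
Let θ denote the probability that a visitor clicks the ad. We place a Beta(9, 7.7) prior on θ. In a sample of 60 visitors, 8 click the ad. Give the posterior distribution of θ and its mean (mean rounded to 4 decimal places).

Observing 8 successes and 52 failures updates Beta(9, 7.7) by adding the success and failure counts to the two shape parameters: α = 9+8 = 17, β = 7.7+52 = 59.7.
Posterior mean = α/(α+β) = 17/76.7 = 0.2216.

Posterior: Beta(17, 59.7); mean ≈ 0.2216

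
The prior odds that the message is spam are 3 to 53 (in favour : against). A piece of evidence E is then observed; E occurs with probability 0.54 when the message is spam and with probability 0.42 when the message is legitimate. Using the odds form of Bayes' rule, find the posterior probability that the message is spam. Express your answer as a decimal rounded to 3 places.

Prior odds = 3/53 = 0.056604.
Likelihood ratio for E = 0.54/0.42 = 1.2857.
Posterior odds = prior odds × LR = 0.072776.
Posterior probability = odds/(1+odds) = 0.072776/1.0728 = 0.068.

Posterior probability ≈ 0.068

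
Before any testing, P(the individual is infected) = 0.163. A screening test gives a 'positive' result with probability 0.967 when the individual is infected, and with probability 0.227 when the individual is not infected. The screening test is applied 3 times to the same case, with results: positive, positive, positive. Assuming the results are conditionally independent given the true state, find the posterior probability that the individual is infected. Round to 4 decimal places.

Posterior P(H) ≈ 0.9377

Let H be the event that the individual is infected; start with P(H) = 0.163. P('positive'|H) = 0.967, P('positive'|¬H) = 0.227.
Update on result 1 ('positive'): P(H) ← 0.967·0.1630 / (0.967·0.1630 + 0.227·0.8370) = 0.15762/0.34762 = 0.4534.
Update on result 2 ('positive'): P(H) ← 0.967·0.4534 / (0.967·0.4534 + 0.227·0.5466) = 0.43847/0.56254 = 0.7794.
Update on result 3 ('positive'): P(H) ← 0.967·0.7794 / (0.967·0.7794 + 0.227·0.2206) = 0.75372/0.80379 = 0.9377.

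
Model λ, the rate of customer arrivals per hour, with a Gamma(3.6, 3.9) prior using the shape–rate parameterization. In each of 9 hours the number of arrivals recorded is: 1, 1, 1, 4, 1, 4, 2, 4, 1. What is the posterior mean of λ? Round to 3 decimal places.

Posterior mean ≈ 1.752

The Poisson likelihood adds the total count to the shape and the number of exposure periods to the rate. Here ∑xᵢ = 19 and n = 9, so shape 3.6→22.6 and rate 3.9→12.9.
Posterior mean = shape/rate = 22.6/12.9 = 1.752.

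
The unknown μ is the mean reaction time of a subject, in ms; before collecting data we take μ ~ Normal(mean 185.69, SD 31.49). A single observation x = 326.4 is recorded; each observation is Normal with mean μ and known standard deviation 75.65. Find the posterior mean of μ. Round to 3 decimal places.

Posterior mean ≈ 206.470

With known σ, the Normal prior is conjugate. Weight on the data is w = (n/σ²)/(n/σ² + 1/τ₀²) = 0.00017474/(0.00017474+0.00100845) = 0.14768.
Posterior mean = w·x̄ + (1−w)·μ₀ = 0.14768·326.4 + 0.85232·185.69 = 206.470.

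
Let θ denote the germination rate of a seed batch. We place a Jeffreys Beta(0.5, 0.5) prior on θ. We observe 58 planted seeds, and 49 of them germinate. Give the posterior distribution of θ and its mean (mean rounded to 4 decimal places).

Posterior: Beta(49.5, 9.5); mean ≈ 0.8390

Observing 49 successes and 9 failures updates Beta(0.5, 0.5) by adding the success and failure counts to the two shape parameters: α = 0.5+49 = 49.5, β = 0.5+9 = 9.5.
Posterior mean = α/(α+β) = 49.5/59 = 0.8390.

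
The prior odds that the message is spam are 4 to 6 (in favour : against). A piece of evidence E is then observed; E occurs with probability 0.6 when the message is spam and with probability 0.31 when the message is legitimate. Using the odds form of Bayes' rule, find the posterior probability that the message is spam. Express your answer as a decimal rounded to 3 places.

Posterior probability ≈ 0.563

Prior odds = 4/6 = 0.66667.
Likelihood ratio for E = 0.6/0.31 = 1.9355.
Posterior odds = prior odds × LR = 1.2903.
Posterior probability = odds/(1+odds) = 1.2903/2.2903 = 0.563.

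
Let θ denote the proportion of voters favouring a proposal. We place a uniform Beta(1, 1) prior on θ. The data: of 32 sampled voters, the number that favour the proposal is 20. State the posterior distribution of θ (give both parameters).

Posterior: Beta(21, 13)

Observing 20 successes and 12 failures updates Beta(1, 1) by adding the success and failure counts to the two shape parameters: α = 1+20 = 21, β = 1+12 = 13.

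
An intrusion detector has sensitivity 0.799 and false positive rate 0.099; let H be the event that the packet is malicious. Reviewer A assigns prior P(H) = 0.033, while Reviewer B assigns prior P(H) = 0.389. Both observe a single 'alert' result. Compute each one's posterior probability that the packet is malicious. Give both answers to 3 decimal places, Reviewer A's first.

Reviewer A: 0.216; Reviewer B: 0.837

P('+'|H) = 0.799, P('+'|¬H) = 0.099.
Reviewer A: numerator 0.799·0.033 = 0.026367; evidence = 0.026367+0.099·0.967 = 0.12210; posterior = 0.216.
Reviewer B: numerator 0.799·0.389 = 0.31081; evidence = 0.31081+0.099·0.611 = 0.37130; posterior = 0.837.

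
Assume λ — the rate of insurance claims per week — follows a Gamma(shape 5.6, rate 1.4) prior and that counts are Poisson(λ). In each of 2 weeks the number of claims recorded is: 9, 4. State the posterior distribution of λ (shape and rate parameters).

The Poisson likelihood adds the total count to the shape and the number of exposure periods to the rate. Here ∑xᵢ = 13 and n = 2, so shape 5.6→18.6 and rate 1.4→3.4.

Posterior: Gamma(shape=18.6, rate=3.4)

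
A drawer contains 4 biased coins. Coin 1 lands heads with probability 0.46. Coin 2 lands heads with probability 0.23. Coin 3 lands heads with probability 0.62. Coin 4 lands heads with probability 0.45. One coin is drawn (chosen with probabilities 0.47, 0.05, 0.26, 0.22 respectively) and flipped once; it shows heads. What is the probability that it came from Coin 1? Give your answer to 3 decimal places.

Posterior probability ≈ 0.443

P(heads|C1) = 0.46; P(heads|C2) = 0.23; P(heads|C3) = 0.62; P(heads|C4) = 0.45.
Prior × likelihood for each source: 0.47·0.46=0.2162, 0.05·0.23=0.01150, 0.26·0.62=0.1612, 0.22·0.45=0.09900. Summing gives P(heads) = 0.48790.
P(Coin 1 | heads) = 0.2162 / 0.48790 = 0.443.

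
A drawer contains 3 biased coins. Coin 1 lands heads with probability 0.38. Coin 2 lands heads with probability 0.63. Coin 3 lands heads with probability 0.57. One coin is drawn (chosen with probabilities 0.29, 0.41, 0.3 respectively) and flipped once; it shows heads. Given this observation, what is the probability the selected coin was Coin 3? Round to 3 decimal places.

Posterior probability ≈ 0.317

P(heads|C1) = 0.38; P(heads|C2) = 0.63; P(heads|C3) = 0.57.
Prior × likelihood for each source: 0.29·0.38=0.1102, 0.41·0.63=0.2583, 0.3·0.57=0.1710. Summing gives P(heads) = 0.53950.
P(Coin 3 | heads) = 0.1710 / 0.53950 = 0.317.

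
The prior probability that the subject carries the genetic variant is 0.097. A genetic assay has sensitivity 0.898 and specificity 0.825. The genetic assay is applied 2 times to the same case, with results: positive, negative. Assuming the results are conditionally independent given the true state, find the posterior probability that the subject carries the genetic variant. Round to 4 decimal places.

Posterior P(H) ≈ 0.0638

Let H be the event that the subject carries the genetic variant; start with P(H) = 0.097. P('positive'|H) = 0.898, P('positive'|¬H) = 0.175.
Update on result 1 ('positive'): P(H) ← 0.898·0.0970 / (0.898·0.0970 + 0.175·0.9030) = 0.087106/0.24513 = 0.3553.
Update on result 2 ('negative'): P(H) ← 0.102·0.3553 / (0.102·0.3553 + 0.825·0.6447) = 0.036245/0.56809 = 0.0638.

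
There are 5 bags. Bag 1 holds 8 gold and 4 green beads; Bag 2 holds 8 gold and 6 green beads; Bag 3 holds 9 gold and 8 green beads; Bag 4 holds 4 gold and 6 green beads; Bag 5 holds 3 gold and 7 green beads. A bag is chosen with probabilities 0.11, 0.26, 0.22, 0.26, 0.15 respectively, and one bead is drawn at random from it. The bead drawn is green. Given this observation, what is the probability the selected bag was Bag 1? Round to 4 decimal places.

P(green|Bag 1) = 0.3333; P(green|Bag 2) = 0.4286; P(green|Bag 3) = 0.4706; P(green|Bag 4) = 0.6; P(green|Bag 5) = 0.7.
Prior × likelihood for each source: 0.11·0.3333=0.03667, 0.26·0.4286=0.1114, 0.22·0.4706=0.1035, 0.26·0.6=0.1560, 0.15·0.7=0.1050. Summing gives P(green) = 0.51262.
P(Bag 1 | green) = 0.03667 / 0.51262 = 0.0715.

Posterior probability ≈ 0.0715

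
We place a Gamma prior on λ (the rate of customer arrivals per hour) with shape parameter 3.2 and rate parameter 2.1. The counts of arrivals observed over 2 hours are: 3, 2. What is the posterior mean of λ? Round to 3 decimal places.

Posterior mean ≈ 2.000

The Poisson likelihood adds the total count to the shape and the number of exposure periods to the rate. Here ∑xᵢ = 5 and n = 2, so shape 3.2→8.2 and rate 2.1→4.1.
E[λ | data] = 8.2/4.1 = 2.000.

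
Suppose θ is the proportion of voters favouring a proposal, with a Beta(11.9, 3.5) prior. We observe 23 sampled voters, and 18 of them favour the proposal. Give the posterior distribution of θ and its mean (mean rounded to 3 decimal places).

The binomial likelihood is conjugate to the Beta prior: with 18 successes and 5 failures, the posterior is Beta(11.9+18, 3.5+5) = Beta(29.9, 8.5).
E[θ | data] = 29.9/(29.9+8.5) = 0.779.

Posterior: Beta(29.9, 8.5); mean ≈ 0.779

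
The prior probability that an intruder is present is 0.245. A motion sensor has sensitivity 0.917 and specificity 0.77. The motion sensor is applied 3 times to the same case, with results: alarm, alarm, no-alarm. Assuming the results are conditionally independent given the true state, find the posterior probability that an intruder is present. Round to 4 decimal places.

Posterior P(H) ≈ 0.3573

Let H be the event that an intruder is present; start with P(H) = 0.245. P('alarm'|H) = 0.917, P('alarm'|¬H) = 0.23.
Update on result 1 ('alarm'): P(H) ← 0.917·0.2450 / (0.917·0.2450 + 0.23·0.7550) = 0.22467/0.39831 = 0.5640.
Update on result 2 ('alarm'): P(H) ← 0.917·0.5640 / (0.917·0.5640 + 0.23·0.4360) = 0.51722/0.61749 = 0.8376.
Update on result 3 ('no-alarm'): P(H) ← 0.083·0.8376 / (0.083·0.8376 + 0.77·0.1624) = 0.069522/0.19456 = 0.3573.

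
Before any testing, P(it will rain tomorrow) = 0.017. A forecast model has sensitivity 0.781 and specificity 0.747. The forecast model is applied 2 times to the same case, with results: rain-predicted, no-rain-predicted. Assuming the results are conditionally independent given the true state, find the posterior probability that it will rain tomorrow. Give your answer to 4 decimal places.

With H the event that it will rain tomorrow, the joint likelihood of the observed sequence is P(data|H) = 0.781·0.219 = 0.17104 and P(data|¬H) = 0.253·0.747 = 0.18899.
Bayes: P(H|data) = 0.017·0.17104 / (0.017·0.17104 + 0.983·0.18899) = 0.0029077/0.18869 = 0.0154.

Posterior P(H) ≈ 0.0154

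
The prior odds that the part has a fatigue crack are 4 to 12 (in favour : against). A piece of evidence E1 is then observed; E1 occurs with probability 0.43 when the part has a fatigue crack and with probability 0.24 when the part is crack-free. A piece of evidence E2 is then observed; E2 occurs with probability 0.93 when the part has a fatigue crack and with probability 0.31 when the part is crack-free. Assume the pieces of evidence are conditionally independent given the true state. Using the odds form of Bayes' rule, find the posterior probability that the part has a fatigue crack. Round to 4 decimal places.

Prior odds = 4/12 = 0.33333. In log-odds, ln(0.33333) = -1.0986.
Add log likelihood ratios: ln(1.7917) + ln(3.0000) = 1.6818.
Posterior log-odds = 0.58315, so posterior odds = exp(0.58315) = 1.7917. Converting, P(H|E) = 1.7917/2.7917 = 0.6418.

Posterior probability ≈ 0.6418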